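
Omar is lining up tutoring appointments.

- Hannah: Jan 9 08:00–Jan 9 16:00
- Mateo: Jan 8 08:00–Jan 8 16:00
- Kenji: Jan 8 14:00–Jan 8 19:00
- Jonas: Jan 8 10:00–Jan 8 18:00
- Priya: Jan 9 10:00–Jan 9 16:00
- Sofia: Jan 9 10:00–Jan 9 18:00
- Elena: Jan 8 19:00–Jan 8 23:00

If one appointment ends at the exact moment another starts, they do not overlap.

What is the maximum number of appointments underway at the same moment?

Sort all start/end points and keep a running count:
Jan 8 08:00 start Mateo → 1
Jan 8 10:00 start Jonas → 2
Jan 8 14:00 start Kenji → 3
Jan 8 16:00 end Mateo → 2
Jan 8 18:00 end Jonas → 1
Jan 8 19:00 end Kenji → 0
Jan 8 19:00 start Elena → 1
Jan 8 23:00 end Elena → 0
Jan 9 08:00 start Hannah → 1
Jan 9 10:00 start Priya → 2
Jan 9 10:00 start Sofia → 3
Jan 9 16:00 end Hannah → 2
Jan 9 16:00 end Priya → 1
Jan 9 18:00 end Sofia → 0
Peak is 3, at Jan 8 14:00 (Jonas, Kenji, Mateo).

3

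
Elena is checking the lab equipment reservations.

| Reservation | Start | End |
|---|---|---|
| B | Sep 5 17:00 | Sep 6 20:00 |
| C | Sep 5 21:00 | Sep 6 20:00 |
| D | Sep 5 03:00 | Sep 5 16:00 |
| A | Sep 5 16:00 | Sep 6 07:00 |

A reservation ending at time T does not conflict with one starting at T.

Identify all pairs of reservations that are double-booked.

Two intervals overlap when each starts before the other ends.
Sorted by start: D, A, B, C.
A starts exactly when D ends (back-to-back, no overlap); D is clear from here.
B starts before A ends → A and B overlap.
C starts before A ends → A and C overlap.
C starts before B ends → B and C overlap.

A & B, A & C, B & C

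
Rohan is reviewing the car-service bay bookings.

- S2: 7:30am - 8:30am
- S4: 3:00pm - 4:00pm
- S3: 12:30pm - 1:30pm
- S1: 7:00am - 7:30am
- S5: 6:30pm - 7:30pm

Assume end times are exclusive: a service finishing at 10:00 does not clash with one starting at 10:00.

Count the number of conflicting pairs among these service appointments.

Sorted by start: S1, S2, S3, S4, S5.
S2 starts exactly when S1 ends (back-to-back, no overlap), so nothing later overlaps S1 either.
S3 starts after S2 ends, so nothing later overlaps S2 either.
S4 starts after S3 ends, so nothing later overlaps S3 either.
S5 starts after S4 ends.
No pair overlaps.

0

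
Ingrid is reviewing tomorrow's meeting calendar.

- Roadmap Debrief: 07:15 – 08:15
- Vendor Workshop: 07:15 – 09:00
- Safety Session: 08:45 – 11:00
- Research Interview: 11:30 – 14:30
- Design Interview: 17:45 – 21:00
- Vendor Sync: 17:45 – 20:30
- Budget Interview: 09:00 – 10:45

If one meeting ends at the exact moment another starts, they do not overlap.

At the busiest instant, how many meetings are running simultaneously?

Walk through starts and ends in time order (an end at T is processed before a start at T):
07:15 start Roadmap Debrief → 1
07:15 start Vendor Workshop → 2
08:15 end Roadmap Debrief → 1
08:45 start Safety Session → 2
09:00 end Vendor Workshop → 1
09:00 start Budget Interview → 2
10:45 end Budget Interview → 1
11:00 end Safety Session → 0
11:30 start Research Interview → 1
14:30 end Research Interview → 0
17:45 start Design Interview → 1
17:45 start Vendor Sync → 2
20:30 end Vendor Sync → 1
21:00 end Design Interview → 0
Peak is 2, at 07:15 (Roadmap Debrief, Vendor Workshop).

2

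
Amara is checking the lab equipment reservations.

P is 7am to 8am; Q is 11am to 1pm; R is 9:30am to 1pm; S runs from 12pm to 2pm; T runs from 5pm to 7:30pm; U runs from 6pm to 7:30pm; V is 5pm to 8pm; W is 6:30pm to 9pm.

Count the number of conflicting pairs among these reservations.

9

Sorted by start: P, R, Q, S, T, V, U, W.
R starts after P ends, so P has no further overlaps.
Q starts before R ends → R and Q overlap.
S starts before R ends → R and S overlap.
T starts after R ends, so R has no further overlaps.
S starts before Q ends → Q and S overlap.
T starts after Q ends, so Q has no further overlaps.
T starts after S ends, so S has no further overlaps.
V starts before T ends → T and V overlap.
U starts before T ends → T and U overlap.
W starts before T ends → T and W overlap.
U starts before V ends → V and U overlap.
W starts before V ends → V and W overlap.
W starts before U ends → U and W overlap.
Overlapping pairs: Q & R, Q & S, R & S, T & U, T & V, T & W, U & V, U & W, V & W — 9 in total.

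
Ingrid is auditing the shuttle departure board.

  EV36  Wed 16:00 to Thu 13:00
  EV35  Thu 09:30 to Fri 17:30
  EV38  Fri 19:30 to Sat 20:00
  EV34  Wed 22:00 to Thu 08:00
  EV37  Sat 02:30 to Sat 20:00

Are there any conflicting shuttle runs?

Check each pair: they overlap iff neither finishes before the other starts.
Sorted by start: EV36, EV34, EV35, EV38, EV37.
EV34 starts before EV36 ends → EV36 and EV34 overlap.
That's a conflict, so the schedule is not conflict-free.

Yes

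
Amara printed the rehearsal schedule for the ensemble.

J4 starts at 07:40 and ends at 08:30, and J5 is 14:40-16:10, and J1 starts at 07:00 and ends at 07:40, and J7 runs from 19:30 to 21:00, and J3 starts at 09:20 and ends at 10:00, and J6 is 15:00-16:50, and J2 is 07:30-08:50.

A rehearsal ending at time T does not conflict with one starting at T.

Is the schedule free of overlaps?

Check each pair: they overlap iff neither finishes before the other starts.
Sorted by start: J1, J2, J4, J3, J5, J6, J7.
J2 starts before J1 ends → J1 and J2 overlap.
That's a conflict, so the schedule is not conflict-free.

No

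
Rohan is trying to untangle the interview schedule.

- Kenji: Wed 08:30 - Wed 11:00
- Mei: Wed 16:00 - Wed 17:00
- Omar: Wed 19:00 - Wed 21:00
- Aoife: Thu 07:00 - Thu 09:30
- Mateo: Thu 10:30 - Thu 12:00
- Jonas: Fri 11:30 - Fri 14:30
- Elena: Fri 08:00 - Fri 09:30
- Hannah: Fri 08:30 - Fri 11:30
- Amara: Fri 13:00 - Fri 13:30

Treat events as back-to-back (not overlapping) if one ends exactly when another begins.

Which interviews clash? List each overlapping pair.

Amara & Jonas, Elena & Hannah

Two intervals overlap when each starts before the other ends.
Sorted by start: Kenji, Mei, Omar, Aoife, Mateo, Elena, Hannah, Jonas, Amara.
Mei starts after Kenji ends — done with Kenji.
Omar starts after Mei ends — done with Mei.
Aoife starts after Omar ends — done with Omar.
Mateo starts after Aoife ends — done with Aoife.
Elena starts after Mateo ends — done with Mateo.
Hannah starts before Elena ends → Elena and Hannah overlap.
Jonas starts after Elena ends — done with Elena.
Jonas starts exactly when Hannah ends (back-to-back, no overlap) — done with Hannah.
Amara starts before Jonas ends → Jonas and Amara overlap.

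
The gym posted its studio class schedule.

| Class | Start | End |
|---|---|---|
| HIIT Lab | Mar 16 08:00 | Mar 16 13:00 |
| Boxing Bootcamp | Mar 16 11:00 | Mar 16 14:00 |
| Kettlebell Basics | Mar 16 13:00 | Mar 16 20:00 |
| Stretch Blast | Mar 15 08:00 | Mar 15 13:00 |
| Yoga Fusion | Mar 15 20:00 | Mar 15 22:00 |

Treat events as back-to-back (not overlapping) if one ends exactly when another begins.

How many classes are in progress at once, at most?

Sort all start/end points and keep a running count:
Mar 15 08:00 start Stretch Blast → 1
Mar 15 13:00 end Stretch Blast → 0
Mar 15 20:00 start Yoga Fusion → 1
Mar 15 22:00 end Yoga Fusion → 0
Mar 16 08:00 start HIIT Lab → 1
Mar 16 11:00 start Boxing Bootcamp → 2
Mar 16 13:00 end HIIT Lab → 1
Mar 16 13:00 start Kettlebell Basics → 2
Mar 16 14:00 end Boxing Bootcamp → 1
Mar 16 20:00 end Kettlebell Basics → 0
Peak is 2, at Mar 16 11:00 (Boxing Bootcamp, HIIT Lab).

2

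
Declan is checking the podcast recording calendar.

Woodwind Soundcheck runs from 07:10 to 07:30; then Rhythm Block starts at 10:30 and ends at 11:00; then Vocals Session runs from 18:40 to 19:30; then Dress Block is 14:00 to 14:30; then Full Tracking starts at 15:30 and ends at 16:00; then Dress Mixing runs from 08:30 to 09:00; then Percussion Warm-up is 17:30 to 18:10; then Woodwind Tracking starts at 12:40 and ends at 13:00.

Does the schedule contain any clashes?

No

Check each pair: they overlap iff neither finishes before the other starts.
Sorted by start: Woodwind Soundcheck, Dress Mixing, Rhythm Block, Woodwind Tracking, Dress Block, Full Tracking, Percussion Warm-up, Vocals Session.
Dress Mixing starts after Woodwind Soundcheck ends; Woodwind Soundcheck is clear from here.
Rhythm Block starts after Dress Mixing ends; Dress Mixing is clear from here.
Woodwind Tracking starts after Rhythm Block ends; Rhythm Block is clear from here.
Dress Block starts after Woodwind Tracking ends; Woodwind Tracking is clear from here.
Full Tracking starts after Dress Block ends; Dress Block is clear from here.
Percussion Warm-up starts after Full Tracking ends; Full Tracking is clear from here.
Vocals Session starts after Percussion Warm-up ends.
Every pair is clear; the schedule has no overlaps.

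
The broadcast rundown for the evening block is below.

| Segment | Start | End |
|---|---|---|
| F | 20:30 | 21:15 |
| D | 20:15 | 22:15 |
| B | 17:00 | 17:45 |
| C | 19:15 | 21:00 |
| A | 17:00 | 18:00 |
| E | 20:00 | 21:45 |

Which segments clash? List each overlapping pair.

A & B, C & D, C & E, C & F, D & E, D & F, E & F

Sorted by start: A, B, C, E, D, F.
B starts before A ends → A and B overlap.
C starts after A ends, so nothing later overlaps A either.
C starts after B ends, so nothing later overlaps B either.
E starts before C ends → C and E overlap.
D starts before C ends → C and D overlap.
F starts before C ends → C and F overlap.
D starts before E ends → E and D overlap.
F starts before E ends → E and F overlap.
F starts before D ends → D and F overlap.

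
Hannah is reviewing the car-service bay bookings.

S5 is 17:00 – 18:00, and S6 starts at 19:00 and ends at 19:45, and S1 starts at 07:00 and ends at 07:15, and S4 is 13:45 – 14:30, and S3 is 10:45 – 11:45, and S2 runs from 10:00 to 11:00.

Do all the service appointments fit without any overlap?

No

Two intervals overlap when each starts before the other ends.
Sorted by start: S1, S2, S3, S4, S5, S6.
S2 starts after S1 ends — done with S1.
S3 starts before S2 ends → S2 and S3 overlap.
That's a conflict, so the schedule is not conflict-free.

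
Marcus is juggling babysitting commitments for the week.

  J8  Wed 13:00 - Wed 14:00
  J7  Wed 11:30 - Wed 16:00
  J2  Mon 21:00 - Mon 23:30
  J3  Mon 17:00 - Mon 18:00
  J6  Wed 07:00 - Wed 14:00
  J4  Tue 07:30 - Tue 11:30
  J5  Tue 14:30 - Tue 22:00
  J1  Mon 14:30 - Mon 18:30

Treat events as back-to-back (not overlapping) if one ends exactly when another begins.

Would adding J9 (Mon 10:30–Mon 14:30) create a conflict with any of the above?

No — it doesn't clash with anything

J1: starts Mon 14:30 at or after J9 ends Mon 14:30 → clear.
J3: starts Mon 17:00 at or after J9 ends Mon 14:30 → clear.
J2: starts Mon 21:00 at or after J9 ends Mon 14:30 → clear.
J4: starts Tue 07:30 at or after J9 ends Mon 14:30 → clear.
J5: starts Tue 14:30 at or after J9 ends Mon 14:30 → clear.
J6: starts Wed 07:00 at or after J9 ends Mon 14:30 → clear.
J7: starts Wed 11:30 at or after J9 ends Mon 14:30 → clear.
J8: starts Wed 13:00 at or after J9 ends Mon 14:30 → clear.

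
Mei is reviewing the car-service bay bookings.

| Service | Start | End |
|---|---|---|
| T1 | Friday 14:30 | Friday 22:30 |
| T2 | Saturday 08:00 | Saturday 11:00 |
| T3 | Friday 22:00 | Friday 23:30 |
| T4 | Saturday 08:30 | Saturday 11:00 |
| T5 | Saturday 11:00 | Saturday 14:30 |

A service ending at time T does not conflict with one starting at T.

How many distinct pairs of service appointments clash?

2

Sorted by start: T1, T3, T2, T4, T5.
T3 starts before T1 ends → T1 and T3 overlap.
T2 starts after T1 ends, so nothing later overlaps T1 either.
T2 starts after T3 ends, so nothing later overlaps T3 either.
T4 starts before T2 ends → T2 and T4 overlap.
T5 starts exactly when T2 ends (back-to-back, no overlap).
T5 starts exactly when T4 ends (back-to-back, no overlap).
Overlapping pairs: T1 & T3, T2 & T4 — 2 in total.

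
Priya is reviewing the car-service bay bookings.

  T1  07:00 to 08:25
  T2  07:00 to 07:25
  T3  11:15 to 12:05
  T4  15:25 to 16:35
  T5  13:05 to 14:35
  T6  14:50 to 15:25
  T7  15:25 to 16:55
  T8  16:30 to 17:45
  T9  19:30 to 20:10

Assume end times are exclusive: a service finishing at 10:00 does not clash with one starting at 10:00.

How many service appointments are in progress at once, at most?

3

Sort all start/end points and keep a running count:
07:00 start T1 → 1
07:00 start T2 → 2
07:25 end T2 → 1
08:25 end T1 → 0
11:15 start T3 → 1
12:05 end T3 → 0
13:05 start T5 → 1
14:35 end T5 → 0
14:50 start T6 → 1
15:25 end T6 → 0
15:25 start T4 → 1
15:25 start T7 → 2
16:30 start T8 → 3
16:35 end T4 → 2
16:55 end T7 → 1
17:45 end T8 → 0
19:30 start T9 → 1
20:10 end T9 → 0
Peak is 3, at 16:30 (T4, T7, T8).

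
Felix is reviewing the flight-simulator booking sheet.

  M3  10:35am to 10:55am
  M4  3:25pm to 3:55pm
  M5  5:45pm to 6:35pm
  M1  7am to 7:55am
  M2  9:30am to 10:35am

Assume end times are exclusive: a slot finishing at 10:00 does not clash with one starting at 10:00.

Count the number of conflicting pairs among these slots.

0

Sorted by start: M1, M2, M3, M4, M5.
M2 starts after M1 ends, so M1 has no further overlaps.
M3 starts exactly when M2 ends (back-to-back, no overlap), so M2 has no further overlaps.
M4 starts after M3 ends, so M3 has no further overlaps.
M5 starts after M4 ends.
No pair overlaps.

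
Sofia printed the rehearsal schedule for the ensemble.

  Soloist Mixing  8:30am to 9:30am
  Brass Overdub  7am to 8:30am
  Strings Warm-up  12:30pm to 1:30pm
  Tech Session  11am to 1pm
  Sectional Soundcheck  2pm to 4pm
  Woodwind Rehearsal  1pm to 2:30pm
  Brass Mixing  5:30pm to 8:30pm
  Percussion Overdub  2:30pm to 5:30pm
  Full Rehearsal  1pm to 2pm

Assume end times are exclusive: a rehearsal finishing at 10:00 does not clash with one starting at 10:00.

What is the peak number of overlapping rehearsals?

3

Sort all start/end points and keep a running count:
7am start Brass Overdub → 1
8:30am end Brass Overdub → 0
8:30am start Soloist Mixing → 1
9:30am end Soloist Mixing → 0
11am start Tech Session → 1
12:30pm start Strings Warm-up → 2
1pm end Tech Session → 1
1pm start Full Rehearsal → 2
1pm start Woodwind Rehearsal → 3
1:30pm end Strings Warm-up → 2
2pm end Full Rehearsal → 1
2pm start Sectional Soundcheck → 2
2:30pm end Woodwind Rehearsal → 1
2:30pm start Percussion Overdub → 2
4pm end Sectional Soundcheck → 1
5:30pm end Percussion Overdub → 0
5:30pm start Brass Mixing → 1
8:30pm end Brass Mixing → 0
Peak is 3, at 1pm (Full Rehearsal, Strings Warm-up, Woodwind Rehearsal).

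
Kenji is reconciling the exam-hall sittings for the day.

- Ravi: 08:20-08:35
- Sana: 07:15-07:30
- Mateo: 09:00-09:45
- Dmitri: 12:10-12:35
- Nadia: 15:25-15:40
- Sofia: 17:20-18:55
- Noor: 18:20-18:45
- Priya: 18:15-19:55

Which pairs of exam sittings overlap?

Noor & Priya, Noor & Sofia, Priya & Sofia

Sorted by start: Sana, Ravi, Mateo, Dmitri, Nadia, Sofia, Priya, Noor.
Ravi starts after Sana ends, so Sana has no further overlaps.
Mateo starts after Ravi ends, so Ravi has no further overlaps.
Dmitri starts after Mateo ends, so Mateo has no further overlaps.
Nadia starts after Dmitri ends, so Dmitri has no further overlaps.
Sofia starts after Nadia ends, so Nadia has no further overlaps.
Priya starts before Sofia ends → Sofia and Priya overlap.
Noor starts before Sofia ends → Sofia and Noor overlap.
Noor starts before Priya ends → Priya and Noor overlap.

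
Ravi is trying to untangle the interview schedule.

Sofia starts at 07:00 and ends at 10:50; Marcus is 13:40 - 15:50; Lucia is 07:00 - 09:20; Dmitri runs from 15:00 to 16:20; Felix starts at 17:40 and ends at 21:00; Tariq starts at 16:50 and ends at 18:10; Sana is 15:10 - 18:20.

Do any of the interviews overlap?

Sorted by start: Sofia, Lucia, Marcus, Dmitri, Sana, Tariq, Felix.
Lucia starts before Sofia ends → Sofia and Lucia overlap.
That's a conflict, so the schedule is not conflict-free.

Yes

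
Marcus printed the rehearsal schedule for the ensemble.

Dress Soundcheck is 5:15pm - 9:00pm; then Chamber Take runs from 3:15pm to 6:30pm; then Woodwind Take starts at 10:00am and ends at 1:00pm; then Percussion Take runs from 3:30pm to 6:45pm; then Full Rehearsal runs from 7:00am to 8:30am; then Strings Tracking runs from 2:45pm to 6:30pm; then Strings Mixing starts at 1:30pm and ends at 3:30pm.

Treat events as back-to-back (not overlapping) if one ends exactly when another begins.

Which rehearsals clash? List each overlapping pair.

Chamber Take & Dress Soundcheck, Chamber Take & Percussion Take, Chamber Take & Strings Mixing, Chamber Take & Strings Tracking, Dress Soundcheck & Percussion Take, Dress Soundcheck & Strings Tracking, Percussion Take & Strings Tracking, Strings Mixing & Strings Tracking

Sorted by start: Full Rehearsal, Woodwind Take, Strings Mixing, Strings Tracking, Chamber Take, Percussion Take, Dress Soundcheck.
Woodwind Take starts after Full Rehearsal ends, so nothing later overlaps Full Rehearsal either.
Strings Mixing starts after Woodwind Take ends, so nothing later overlaps Woodwind Take either.
Strings Tracking starts before Strings Mixing ends → Strings Mixing and Strings Tracking overlap.
Chamber Take starts before Strings Mixing ends → Strings Mixing and Chamber Take overlap.
Percussion Take starts exactly when Strings Mixing ends (back-to-back, no overlap), so nothing later overlaps Strings Mixing either.
Chamber Take starts before Strings Tracking ends → Strings Tracking and Chamber Take overlap.
Percussion Take starts before Strings Tracking ends → Strings Tracking and Percussion Take overlap.
Dress Soundcheck starts before Strings Tracking ends → Strings Tracking and Dress Soundcheck overlap.
Percussion Take starts before Chamber Take ends → Chamber Take and Percussion Take overlap.
Dress Soundcheck starts before Chamber Take ends → Chamber Take and Dress Soundcheck overlap.
Dress Soundcheck starts before Percussion Take ends → Percussion Take and Dress Soundcheck overlap.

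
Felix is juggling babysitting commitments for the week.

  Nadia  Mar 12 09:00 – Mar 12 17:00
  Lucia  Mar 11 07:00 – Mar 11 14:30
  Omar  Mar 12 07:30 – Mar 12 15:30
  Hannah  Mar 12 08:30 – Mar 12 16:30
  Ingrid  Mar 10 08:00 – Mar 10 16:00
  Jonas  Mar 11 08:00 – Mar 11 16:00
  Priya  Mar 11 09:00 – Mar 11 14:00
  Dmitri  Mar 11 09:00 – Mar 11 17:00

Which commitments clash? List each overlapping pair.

Sorted by start: Ingrid, Lucia, Jonas, Dmitri, Priya, Omar, Hannah, Nadia.
Lucia starts after Ingrid ends; Ingrid is clear from here.
Jonas starts before Lucia ends → Lucia and Jonas overlap.
Dmitri starts before Lucia ends → Lucia and Dmitri overlap.
Priya starts before Lucia ends → Lucia and Priya overlap.
Omar starts after Lucia ends; Lucia is clear from here.
Dmitri starts before Jonas ends → Jonas and Dmitri overlap.
Priya starts before Jonas ends → Jonas and Priya overlap.
Omar starts after Jonas ends; Jonas is clear from here.
Priya starts before Dmitri ends → Dmitri and Priya overlap.
Omar starts after Dmitri ends; Dmitri is clear from here.
Omar starts after Priya ends; Priya is clear from here.
Hannah starts before Omar ends → Omar and Hannah overlap.
Nadia starts before Omar ends → Omar and Nadia overlap.
Nadia starts before Hannah ends → Hannah and Nadia overlap.

Dmitri & Jonas, Dmitri & Lucia, Dmitri & Priya, Hannah & Nadia, Hannah & Omar, Jonas & Lucia, Jonas & Priya, Lucia & Priya, Nadia & Omar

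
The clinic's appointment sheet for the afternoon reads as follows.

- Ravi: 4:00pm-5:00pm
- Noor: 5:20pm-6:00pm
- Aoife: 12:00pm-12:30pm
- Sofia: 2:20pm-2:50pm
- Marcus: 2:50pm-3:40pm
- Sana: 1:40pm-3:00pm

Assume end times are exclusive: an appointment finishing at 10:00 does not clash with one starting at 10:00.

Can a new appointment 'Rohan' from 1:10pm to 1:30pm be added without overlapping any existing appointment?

Aoife: ends 12:30pm at or before Rohan starts 1:10pm → clear.
Sana: starts 1:40pm at or after Rohan ends 1:30pm → clear.
Sofia: starts 2:20pm at or after Rohan ends 1:30pm → clear.
Marcus: starts 2:50pm at or after Rohan ends 1:30pm → clear.
Ravi: starts 4:00pm at or after Rohan ends 1:30pm → clear.
Noor: starts 5:20pm at or after Rohan ends 1:30pm → clear.

Yes — the slot is free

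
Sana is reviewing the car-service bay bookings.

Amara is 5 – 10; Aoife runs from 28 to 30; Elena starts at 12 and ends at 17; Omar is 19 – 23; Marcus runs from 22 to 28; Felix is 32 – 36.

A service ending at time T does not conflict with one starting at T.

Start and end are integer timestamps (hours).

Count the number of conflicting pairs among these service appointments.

Sorted by start: Amara, Elena, Omar, Marcus, Aoife, Felix.
Elena starts after Amara ends — done with Amara.
Omar starts after Elena ends — done with Elena.
Marcus starts before Omar ends → Omar and Marcus overlap.
Aoife starts after Omar ends — done with Omar.
Aoife starts exactly when Marcus ends (back-to-back, no overlap) — done with Marcus.
Felix starts after Aoife ends.
Overlapping pairs: Marcus & Omar — 1 in total.

1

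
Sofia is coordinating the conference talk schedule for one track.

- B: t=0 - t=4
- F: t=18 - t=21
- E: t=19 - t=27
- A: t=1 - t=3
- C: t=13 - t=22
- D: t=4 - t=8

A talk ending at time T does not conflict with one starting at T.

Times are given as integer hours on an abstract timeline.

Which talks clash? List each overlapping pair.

A & B, C & E, C & F, E & F

Sorted by start: B, A, D, C, F, E.
A starts before B ends → B and A overlap.
D starts exactly when B ends (back-to-back, no overlap) — done with B.
D starts after A ends — done with A.
C starts after D ends — done with D.
F starts before C ends → C and F overlap.
E starts before C ends → C and E overlap.
E starts before F ends → F and E overlap.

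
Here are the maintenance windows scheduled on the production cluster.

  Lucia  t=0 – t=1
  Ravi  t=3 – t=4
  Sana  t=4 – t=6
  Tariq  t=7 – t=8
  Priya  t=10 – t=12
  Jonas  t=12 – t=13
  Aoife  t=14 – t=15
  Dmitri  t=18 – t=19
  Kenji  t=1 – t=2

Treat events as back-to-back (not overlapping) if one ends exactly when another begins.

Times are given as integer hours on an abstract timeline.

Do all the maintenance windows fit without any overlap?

Sorted by start: Lucia, Kenji, Ravi, Sana, Tariq, Priya, Jonas, Aoife, Dmitri.
Kenji starts exactly when Lucia ends (back-to-back, no overlap); Lucia is clear from here.
Ravi starts after Kenji ends; Kenji is clear from here.
Sana starts exactly when Ravi ends (back-to-back, no overlap); Ravi is clear from here.
Tariq starts after Sana ends; Sana is clear from here.
Priya starts after Tariq ends; Tariq is clear from here.
Jonas starts exactly when Priya ends (back-to-back, no overlap); Priya is clear from here.
Aoife starts after Jonas ends; Jonas is clear from here.
Dmitri starts after Aoife ends.
Every pair is clear; the schedule has no overlaps.

Yes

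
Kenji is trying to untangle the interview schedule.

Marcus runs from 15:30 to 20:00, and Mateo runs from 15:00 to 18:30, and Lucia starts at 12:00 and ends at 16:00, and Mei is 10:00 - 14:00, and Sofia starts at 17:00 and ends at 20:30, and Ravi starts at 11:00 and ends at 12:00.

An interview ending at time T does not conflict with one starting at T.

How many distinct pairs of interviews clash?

7

Two intervals overlap when each starts before the other ends.
Sorted by start: Mei, Ravi, Lucia, Mateo, Marcus, Sofia.
Ravi starts before Mei ends → Mei and Ravi overlap.
Lucia starts before Mei ends → Mei and Lucia overlap.
Mateo starts after Mei ends, so nothing later overlaps Mei either.
Lucia starts exactly when Ravi ends (back-to-back, no overlap), so nothing later overlaps Ravi either.
Mateo starts before Lucia ends → Lucia and Mateo overlap.
Marcus starts before Lucia ends → Lucia and Marcus overlap.
Sofia starts after Lucia ends.
Marcus starts before Mateo ends → Mateo and Marcus overlap.
Sofia starts before Mateo ends → Mateo and Sofia overlap.
Sofia starts before Marcus ends → Marcus and Sofia overlap.
Overlapping pairs: Lucia & Marcus, Lucia & Mateo, Lucia & Mei, Marcus & Mateo, Marcus & Sofia, Mateo & Sofia, Mei & Ravi — 7 in total.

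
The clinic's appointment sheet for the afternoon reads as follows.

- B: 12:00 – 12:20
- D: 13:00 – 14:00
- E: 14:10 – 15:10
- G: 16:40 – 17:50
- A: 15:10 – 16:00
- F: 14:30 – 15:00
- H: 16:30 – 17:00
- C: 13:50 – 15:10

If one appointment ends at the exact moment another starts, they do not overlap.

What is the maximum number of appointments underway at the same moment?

3

Walk through starts and ends in time order (an end at T is processed before a start at T):
12:00 start B → 1
12:20 end B → 0
13:00 start D → 1
13:50 start C → 2
14:00 end D → 1
14:10 start E → 2
14:30 start F → 3
15:00 end F → 2
15:10 end C → 1
15:10 end E → 0
15:10 start A → 1
16:00 end A → 0
16:30 start H → 1
16:40 start G → 2
17:00 end H → 1
17:50 end G → 0
Peak is 3, at 14:30 (C, E, F).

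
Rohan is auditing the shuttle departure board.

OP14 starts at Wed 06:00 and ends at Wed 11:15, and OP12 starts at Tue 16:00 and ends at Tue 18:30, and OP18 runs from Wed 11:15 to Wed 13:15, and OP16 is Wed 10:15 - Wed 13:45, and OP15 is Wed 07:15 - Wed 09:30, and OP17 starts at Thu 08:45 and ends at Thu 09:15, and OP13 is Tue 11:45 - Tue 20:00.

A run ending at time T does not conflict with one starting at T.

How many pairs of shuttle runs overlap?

Check each pair: they overlap iff neither finishes before the other starts.
Sorted by start: OP13, OP12, OP14, OP15, OP16, OP18, OP17.
OP12 starts before OP13 ends → OP13 and OP12 overlap.
OP14 starts after OP13 ends — done with OP13.
OP14 starts after OP12 ends — done with OP12.
OP15 starts before OP14 ends → OP14 and OP15 overlap.
OP16 starts before OP14 ends → OP14 and OP16 overlap.
OP18 starts exactly when OP14 ends (back-to-back, no overlap) — done with OP14.
OP16 starts after OP15 ends — done with OP15.
OP18 starts before OP16 ends → OP16 and OP18 overlap.
OP17 starts after OP16 ends.
OP17 starts after OP18 ends.
Overlapping pairs: OP12 & OP13, OP14 & OP15, OP14 & OP16, OP16 & OP18 — 4 in total.

4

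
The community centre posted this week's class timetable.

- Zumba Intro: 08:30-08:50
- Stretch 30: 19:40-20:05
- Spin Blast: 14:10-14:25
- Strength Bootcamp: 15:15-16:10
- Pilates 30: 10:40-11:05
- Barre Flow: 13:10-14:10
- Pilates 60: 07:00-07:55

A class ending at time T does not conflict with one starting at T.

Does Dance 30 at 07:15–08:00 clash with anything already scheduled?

Yes — it overlaps Pilates 60

Pilates 60: starts 07:00 before Dance 30 ends 08:00, and ends 07:55 after Dance 30 starts 07:15 → overlap.
Zumba Intro: starts 08:30 at or after Dance 30 ends 08:00 → clear.
Pilates 30: starts 10:40 at or after Dance 30 ends 08:00 → clear.
Barre Flow: starts 13:10 at or after Dance 30 ends 08:00 → clear.
Spin Blast: starts 14:10 at or after Dance 30 ends 08:00 → clear.
Strength Bootcamp: starts 15:15 at or after Dance 30 ends 08:00 → clear.
Stretch 30: starts 19:40 at or after Dance 30 ends 08:00 → clear.
Dance 30 overlaps Pilates 60.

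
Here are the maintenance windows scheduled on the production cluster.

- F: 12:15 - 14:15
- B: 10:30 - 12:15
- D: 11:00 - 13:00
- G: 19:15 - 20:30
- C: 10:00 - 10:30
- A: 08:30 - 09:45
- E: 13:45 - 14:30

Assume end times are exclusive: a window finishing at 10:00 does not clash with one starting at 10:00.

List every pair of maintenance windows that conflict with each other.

Sorted by start: A, C, B, D, F, E, G.
C starts after A ends, so nothing later overlaps A either.
B starts exactly when C ends (back-to-back, no overlap), so nothing later overlaps C either.
D starts before B ends → B and D overlap.
F starts exactly when B ends (back-to-back, no overlap), so nothing later overlaps B either.
F starts before D ends → D and F overlap.
E starts after D ends, so nothing later overlaps D either.
E starts before F ends → F and E overlap.
G starts after F ends.
G starts after E ends.

B & D, D & F, E & F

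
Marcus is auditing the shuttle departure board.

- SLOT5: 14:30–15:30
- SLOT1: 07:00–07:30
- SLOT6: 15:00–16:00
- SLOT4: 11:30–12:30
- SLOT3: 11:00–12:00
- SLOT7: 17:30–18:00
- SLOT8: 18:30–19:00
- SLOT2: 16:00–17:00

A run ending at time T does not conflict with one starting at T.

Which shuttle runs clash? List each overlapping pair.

Sorted by start: SLOT1, SLOT3, SLOT4, SLOT5, SLOT6, SLOT2, SLOT7, SLOT8.
SLOT3 starts after SLOT1 ends, so nothing later overlaps SLOT1 either.
SLOT4 starts before SLOT3 ends → SLOT3 and SLOT4 overlap.
SLOT5 starts after SLOT3 ends, so nothing later overlaps SLOT3 either.
SLOT5 starts after SLOT4 ends, so nothing later overlaps SLOT4 either.
SLOT6 starts before SLOT5 ends → SLOT5 and SLOT6 overlap.
SLOT2 starts after SLOT5 ends, so nothing later overlaps SLOT5 either.
SLOT2 starts exactly when SLOT6 ends (back-to-back, no overlap), so nothing later overlaps SLOT6 either.
SLOT7 starts after SLOT2 ends, so nothing later overlaps SLOT2 either.
SLOT8 starts after SLOT7 ends.

SLOT3 & SLOT4, SLOT5 & SLOT6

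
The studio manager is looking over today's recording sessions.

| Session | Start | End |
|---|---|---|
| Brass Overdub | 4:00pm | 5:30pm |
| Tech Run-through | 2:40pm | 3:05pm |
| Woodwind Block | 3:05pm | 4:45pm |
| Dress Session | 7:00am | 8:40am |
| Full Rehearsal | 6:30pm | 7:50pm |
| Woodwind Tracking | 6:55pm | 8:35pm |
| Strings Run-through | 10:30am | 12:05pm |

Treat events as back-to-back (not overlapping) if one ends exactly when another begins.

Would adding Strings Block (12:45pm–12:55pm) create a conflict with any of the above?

No — it doesn't clash with anything

Dress Session: ends 8:40am at or before Strings Block starts 12:45pm → clear.
Strings Run-through: ends 12:05pm at or before Strings Block starts 12:45pm → clear.
Tech Run-through: starts 2:40pm at or after Strings Block ends 12:55pm → clear.
Woodwind Block: starts 3:05pm at or after Strings Block ends 12:55pm → clear.
Brass Overdub: starts 4:00pm at or after Strings Block ends 12:55pm → clear.
Full Rehearsal: starts 6:30pm at or after Strings Block ends 12:55pm → clear.
Woodwind Tracking: starts 6:55pm at or after Strings Block ends 12:55pm → clear.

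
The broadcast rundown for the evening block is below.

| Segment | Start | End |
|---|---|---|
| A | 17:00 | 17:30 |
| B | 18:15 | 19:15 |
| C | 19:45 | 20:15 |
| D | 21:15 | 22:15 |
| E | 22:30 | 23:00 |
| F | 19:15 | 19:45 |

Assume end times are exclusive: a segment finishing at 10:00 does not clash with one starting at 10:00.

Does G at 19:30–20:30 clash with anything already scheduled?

A: ends 17:30 at or before G starts 19:30 → clear.
B: ends 19:15 at or before G starts 19:30 → clear.
F: starts 19:15 before G ends 20:30, and ends 19:45 after G starts 19:30 → overlap.
C: starts 19:45 before G ends 20:30, and ends 20:15 after G starts 19:30 → overlap.
D: starts 21:15 at or after G ends 20:30 → clear.
E: starts 22:30 at or after G ends 20:30 → clear.
G overlaps C, F.

Yes — it overlaps C, F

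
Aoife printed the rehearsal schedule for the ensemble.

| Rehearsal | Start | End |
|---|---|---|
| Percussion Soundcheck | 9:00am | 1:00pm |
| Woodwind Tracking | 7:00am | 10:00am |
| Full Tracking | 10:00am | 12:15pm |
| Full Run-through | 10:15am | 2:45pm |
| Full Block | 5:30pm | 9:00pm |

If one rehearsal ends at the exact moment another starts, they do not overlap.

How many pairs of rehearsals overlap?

4

Sorted by start: Woodwind Tracking, Percussion Soundcheck, Full Tracking, Full Run-through, Full Block.
Percussion Soundcheck starts before Woodwind Tracking ends → Woodwind Tracking and Percussion Soundcheck overlap.
Full Tracking starts exactly when Woodwind Tracking ends (back-to-back, no overlap), so nothing later overlaps Woodwind Tracking either.
Full Tracking starts before Percussion Soundcheck ends → Percussion Soundcheck and Full Tracking overlap.
Full Run-through starts before Percussion Soundcheck ends → Percussion Soundcheck and Full Run-through overlap.
Full Block starts after Percussion Soundcheck ends.
Full Run-through starts before Full Tracking ends → Full Tracking and Full Run-through overlap.
Full Block starts after Full Tracking ends.
Full Block starts after Full Run-through ends.
Overlapping pairs: Full Run-through & Full Tracking, Full Run-through & Percussion Soundcheck, Full Tracking & Percussion Soundcheck, Percussion Soundcheck & Woodwind Tracking — 4 in total.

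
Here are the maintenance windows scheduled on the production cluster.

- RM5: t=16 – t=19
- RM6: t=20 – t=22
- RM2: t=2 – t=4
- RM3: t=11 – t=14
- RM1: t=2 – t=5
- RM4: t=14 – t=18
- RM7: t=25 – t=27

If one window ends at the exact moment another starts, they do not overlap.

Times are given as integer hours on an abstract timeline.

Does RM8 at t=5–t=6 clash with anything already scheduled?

RM1: ends t=5 at or before RM8 starts t=5 → clear.
RM2: ends t=4 at or before RM8 starts t=5 → clear.
RM3: starts t=11 at or after RM8 ends t=6 → clear.
RM4: starts t=14 at or after RM8 ends t=6 → clear.
RM5: starts t=16 at or after RM8 ends t=6 → clear.
RM6: starts t=20 at or after RM8 ends t=6 → clear.
RM7: starts t=25 at or after RM8 ends t=6 → clear.

No — it doesn't clash with anything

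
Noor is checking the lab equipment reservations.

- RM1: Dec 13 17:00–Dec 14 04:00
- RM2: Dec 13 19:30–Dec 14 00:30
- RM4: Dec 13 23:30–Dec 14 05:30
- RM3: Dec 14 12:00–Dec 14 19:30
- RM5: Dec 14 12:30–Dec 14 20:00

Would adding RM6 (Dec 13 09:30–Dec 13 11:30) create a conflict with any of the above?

RM1: starts Dec 13 17:00 at or after RM6 ends Dec 13 11:30 → clear.
RM2: starts Dec 13 19:30 at or after RM6 ends Dec 13 11:30 → clear.
RM4: starts Dec 13 23:30 at or after RM6 ends Dec 13 11:30 → clear.
RM3: starts Dec 14 12:00 at or after RM6 ends Dec 13 11:30 → clear.
RM5: starts Dec 14 12:30 at or after RM6 ends Dec 13 11:30 → clear.

No — it doesn't clash with anything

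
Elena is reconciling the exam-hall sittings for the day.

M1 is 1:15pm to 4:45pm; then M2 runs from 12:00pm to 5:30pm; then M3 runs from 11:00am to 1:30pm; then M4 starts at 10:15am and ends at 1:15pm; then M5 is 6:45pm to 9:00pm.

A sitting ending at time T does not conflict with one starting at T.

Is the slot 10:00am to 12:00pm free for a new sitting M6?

No — it overlaps M3, M4

M4: starts 10:15am before M6 ends 12:00pm, and ends 1:15pm after M6 starts 10:00am → overlap.
M3: starts 11:00am before M6 ends 12:00pm, and ends 1:30pm after M6 starts 10:00am → overlap.
M2: starts 12:00pm at or after M6 ends 12:00pm → clear.
M1: starts 1:15pm at or after M6 ends 12:00pm → clear.
M5: starts 6:45pm at or after M6 ends 12:00pm → clear.
M6 overlaps M3, M4.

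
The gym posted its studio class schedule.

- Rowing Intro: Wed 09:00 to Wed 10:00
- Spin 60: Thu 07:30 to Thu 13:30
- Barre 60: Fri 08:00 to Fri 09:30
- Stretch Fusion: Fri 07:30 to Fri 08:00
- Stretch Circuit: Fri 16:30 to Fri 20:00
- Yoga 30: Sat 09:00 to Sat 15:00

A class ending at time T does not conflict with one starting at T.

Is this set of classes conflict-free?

Sorted by start: Rowing Intro, Spin 60, Stretch Fusion, Barre 60, Stretch Circuit, Yoga 30.
Spin 60 starts after Rowing Intro ends, so Rowing Intro has no further overlaps.
Stretch Fusion starts after Spin 60 ends, so Spin 60 has no further overlaps.
Barre 60 starts exactly when Stretch Fusion ends (back-to-back, no overlap), so Stretch Fusion has no further overlaps.
Stretch Circuit starts after Barre 60 ends, so Barre 60 has no further overlaps.
Yoga 30 starts after Stretch Circuit ends.
Every pair is clear; the schedule has no overlaps.

Yes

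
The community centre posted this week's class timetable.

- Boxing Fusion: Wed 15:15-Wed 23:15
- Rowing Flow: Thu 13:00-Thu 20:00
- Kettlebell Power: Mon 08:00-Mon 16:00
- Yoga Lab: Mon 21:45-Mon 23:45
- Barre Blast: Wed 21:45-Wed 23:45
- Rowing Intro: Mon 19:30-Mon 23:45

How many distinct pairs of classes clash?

Sorted by start: Kettlebell Power, Rowing Intro, Yoga Lab, Boxing Fusion, Barre Blast, Rowing Flow.
Rowing Intro starts after Kettlebell Power ends; Kettlebell Power is clear from here.
Yoga Lab starts before Rowing Intro ends → Rowing Intro and Yoga Lab overlap.
Boxing Fusion starts after Rowing Intro ends; Rowing Intro is clear from here.
Boxing Fusion starts after Yoga Lab ends; Yoga Lab is clear from here.
Barre Blast starts before Boxing Fusion ends → Boxing Fusion and Barre Blast overlap.
Rowing Flow starts after Boxing Fusion ends.
Rowing Flow starts after Barre Blast ends.
Overlapping pairs: Barre Blast & Boxing Fusion, Rowing Intro & Yoga Lab — 2 in total.

2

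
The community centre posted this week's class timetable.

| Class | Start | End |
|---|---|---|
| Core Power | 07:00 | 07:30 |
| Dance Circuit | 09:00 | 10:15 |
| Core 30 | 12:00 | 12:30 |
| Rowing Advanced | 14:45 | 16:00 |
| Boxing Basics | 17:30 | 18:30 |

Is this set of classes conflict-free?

Sorted by start: Core Power, Dance Circuit, Core 30, Rowing Advanced, Boxing Basics.
Dance Circuit starts after Core Power ends, so Core Power has no further overlaps.
Core 30 starts after Dance Circuit ends, so Dance Circuit has no further overlaps.
Rowing Advanced starts after Core 30 ends, so Core 30 has no further overlaps.
Boxing Basics starts after Rowing Advanced ends.
Every pair is clear; the schedule has no overlaps.

Yes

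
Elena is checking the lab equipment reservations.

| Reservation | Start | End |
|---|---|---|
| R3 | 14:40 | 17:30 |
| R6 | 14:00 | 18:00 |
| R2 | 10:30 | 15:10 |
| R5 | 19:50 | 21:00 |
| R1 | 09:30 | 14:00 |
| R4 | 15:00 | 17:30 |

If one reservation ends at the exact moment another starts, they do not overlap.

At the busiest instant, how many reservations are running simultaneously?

Sweep the timeline, counting +1 at each start and −1 at each end (ends before starts at a tie):
09:30 start R1 → 1
10:30 start R2 → 2
14:00 end R1 → 1
14:00 start R6 → 2
14:40 start R3 → 3
15:00 start R4 → 4
15:10 end R2 → 3
17:30 end R3 → 2
17:30 end R4 → 1
18:00 end R6 → 0
19:50 start R5 → 1
21:00 end R5 → 0
Peak is 4, at 15:00 (R2, R3, R4, R6).

4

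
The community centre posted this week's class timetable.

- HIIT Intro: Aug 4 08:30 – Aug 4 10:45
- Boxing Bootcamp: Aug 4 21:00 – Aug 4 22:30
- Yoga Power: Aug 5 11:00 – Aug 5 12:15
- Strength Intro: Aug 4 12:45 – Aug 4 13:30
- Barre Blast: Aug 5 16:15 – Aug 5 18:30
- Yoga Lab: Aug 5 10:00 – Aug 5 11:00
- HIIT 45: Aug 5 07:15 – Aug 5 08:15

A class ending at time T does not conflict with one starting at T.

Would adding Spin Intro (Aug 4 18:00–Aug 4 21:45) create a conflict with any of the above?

Yes — it overlaps Boxing Bootcamp

HIIT Intro: ends Aug 4 10:45 at or before Spin Intro starts Aug 4 18:00 → clear.
Strength Intro: ends Aug 4 13:30 at or before Spin Intro starts Aug 4 18:00 → clear.
Boxing Bootcamp: starts Aug 4 21:00 before Spin Intro ends Aug 4 21:45, and ends Aug 4 22:30 after Spin Intro starts Aug 4 18:00 → overlap.
HIIT 45: starts Aug 5 07:15 at or after Spin Intro ends Aug 4 21:45 → clear.
Yoga Lab: starts Aug 5 10:00 at or after Spin Intro ends Aug 4 21:45 → clear.
Yoga Power: starts Aug 5 11:00 at or after Spin Intro ends Aug 4 21:45 → clear.
Barre Blast: starts Aug 5 16:15 at or after Spin Intro ends Aug 4 21:45 → clear.
Spin Intro overlaps Boxing Bootcamp.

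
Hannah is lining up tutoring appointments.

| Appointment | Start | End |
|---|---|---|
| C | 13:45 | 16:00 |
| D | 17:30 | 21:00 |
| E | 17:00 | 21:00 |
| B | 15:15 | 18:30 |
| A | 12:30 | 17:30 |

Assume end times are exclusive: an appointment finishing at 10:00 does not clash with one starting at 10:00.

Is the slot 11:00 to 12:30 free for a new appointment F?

A: starts 12:30 at or after F ends 12:30 → clear.
C: starts 13:45 at or after F ends 12:30 → clear.
B: starts 15:15 at or after F ends 12:30 → clear.
E: starts 17:00 at or after F ends 12:30 → clear.
D: starts 17:30 at or after F ends 12:30 → clear.

Yes — the slot is free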